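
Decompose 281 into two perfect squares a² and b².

We need to find integers a, b > 0 such that a² + b² = 281.
Trying a = 5: b² = 281 - 5² = 281 - 25 = 256
b = 16
Check: 5² + 16² = 25 + 256 = 281 ✓

281 = 5² + 16²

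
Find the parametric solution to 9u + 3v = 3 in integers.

Step 1: Compute gcd(9, 3) = 3.
Since 3 divides 3, solutions exist.

Step 2: Find a particular solution using extended Euclidean algorithm.
We get u₀ = 0, v₀ = 1.
Check: 9*0 + 3*1 = 3 = 3 ✓

Step 3: Write the general solution.
u = 0 + (3/3)t = 0 + 1t
v = 1 - (9/3)t = 1 - 3t
for any integer t.

u = 0 + 1t, v = 1 - 3t for integer t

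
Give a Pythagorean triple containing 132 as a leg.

We need the other leg and hypotenuse such that 132² + x² = c².
Take x = 85, c = 157: 132² + 85² = 17424 + 7225 = 24649 = 157² ✓
Triple: (85, 132, 157)

(85, 132, 157)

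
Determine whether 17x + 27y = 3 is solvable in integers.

Step 1: Compute gcd(17, 27).
gcd(17, 27) = 1

Step 2: Check divisibility.
Does 1 divide 3? 3 = 1 x 3, so yes.

By the theorem on linear Diophantine equations, 17x + 27y = 3 has integer solutions if and only if gcd(17, 27) divides 3. Since 1 | 3, solutions exist.

Yes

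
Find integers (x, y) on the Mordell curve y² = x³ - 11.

Try small integer x values and check whether x³ - 11 is a perfect square.
x = 15: x³ - 11 = 15³ - 11 = 3375 - 11 = 3364
Is 3364 a perfect square? 58² = 3364 ✓
So (x, y) = (15, -58) is a solution.

x = 15, y = -58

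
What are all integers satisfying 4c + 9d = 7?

Step 1: Compute gcd(4, 9) = 1.
Since 1 divides 7, solutions exist.

Step 2: Find a particular solution using extended Euclidean algorithm.
We get c₀ = -14, d₀ = 7.
Check: 4*-14 + 9*7 = 7 = 7 ✓

Step 3: Write the general solution.
c = -14 + (9/1)t = -14 + 9t
d = 7 - (4/1)t = 7 - 4t
for any integer t.

c = -14 + 9t, d = 7 - 4t for integer t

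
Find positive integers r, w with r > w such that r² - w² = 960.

Factor: r² - w² = (r+w)(r-w) = 960.
We need two factors of 960 with the same parity.
Use r+w = 480 and r-w = 2 (product 480·2 = 960).
Adding: 2r = 482, so r = 241.
Subtracting: 2w = 478, so w = 239.
Check: 241² - 239² = 58081 - 57121 = 960 ✓

r = 241, w = 239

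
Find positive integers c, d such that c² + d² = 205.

Search for c with 205 - c² a perfect square.
c = 3: 205 - 3² = 205 - 9 = 196 = 14² ✓
So c = 3, d = 14.

c = 3, d = 14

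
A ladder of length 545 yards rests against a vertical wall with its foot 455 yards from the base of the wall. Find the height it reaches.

The ladder, wall, and ground form a right triangle with hypotenuse 545 and one leg 455.
By the Pythagorean theorem: h² = 545² - 455² = 297025 - 207025 = 90000
h = √90000 = 300 yards

300 yards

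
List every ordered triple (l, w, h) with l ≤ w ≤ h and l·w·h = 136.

Iterate l from 1 to ⌊136^(1/3)⌋. For each l dividing 136, iterate w ≥ l with w dividing 136/l, and set h = 136/(l·w).
Triples found (6): (1×1×136), (1×2×68), (1×4×34), (1×8×17), (2×2×34), (2×4×17)

(1×1×136), (1×2×68), (1×4×34), (1×8×17), (2×2×34), (2×4×17)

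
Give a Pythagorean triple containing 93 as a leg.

We need the other leg and hypotenuse such that 93² + x² = c².
Take x = 476, c = 485: 93² + 476² = 8649 + 226576 = 235225 = 485² ✓
Triple: (93, 476, 485)

(93, 476, 485)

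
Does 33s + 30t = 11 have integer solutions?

Step 1: Compute gcd(33, 30).
gcd(33, 30) = 3

Step 2: Check divisibility.
Does 3 divide 11? 11 = 3 x 3 + 2, so no.

By the theorem on linear Diophantine equations, 33s + 30t = 11 has integer solutions if and only if gcd(33, 30) divides 11. Since 3 does not divide 11, no solutions exist.

No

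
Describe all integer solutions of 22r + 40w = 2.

Step 1: Compute gcd(22, 40) = 2.
Since 2 divides 2, solutions exist.

Step 2: Find a particular solution using extended Euclidean algorithm.
We get r₀ = -9, w₀ = 5.
Check: 22*-9 + 40*5 = 2 = 2 ✓

Step 3: Write the general solution.
r = -9 + (40/2)t = -9 + 20t
w = 5 - (22/2)t = 5 - 11t
for any integer t.

r = -9 + 20t, w = 5 - 11t for integer t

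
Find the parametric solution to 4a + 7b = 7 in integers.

Step 1: Compute gcd(4, 7) = 1.
Since 1 divides 7, solutions exist.

Step 2: Find a particular solution using extended Euclidean algorithm.
We get a₀ = 14, b₀ = -7.
Check: 4*14 + 7*-7 = 7 = 7 ✓

Step 3: Write the general solution.
a = 14 + (7/1)t = 14 + 7t
b = -7 - (4/1)t = -7 - 4t
for any integer t.

a = 14 + 7t, b = -7 - 4t for integer t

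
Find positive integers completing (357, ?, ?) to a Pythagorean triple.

We need the other leg and hypotenuse such that 357² + x² = c².
Take x = 1276, c = 1325: 357² + 1276² = 127449 + 1628176 = 1755625 = 1325² ✓
Triple: (357, 1276, 1325)

(357, 1276, 1325)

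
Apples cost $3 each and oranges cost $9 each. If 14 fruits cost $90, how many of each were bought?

Let a = apples, o = oranges.
a + o = 14
3a + 9o = 90
Substitute o = 14 - a:
3a + 9(14 - a) = 90
(3 - 9)a = 90 - 126
-6a = -36
a = 6, o = 14 - 6 = 8

Apples: 6, Oranges: 8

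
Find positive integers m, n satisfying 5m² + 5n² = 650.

Try small values of m and check whether (650 - 5m²)/5 is a perfect square.
m = 9: 5·9² = 405, so 5n² = 650 - 405 = 245, giving n² = 49, n = 7.
Check: 5·9² + 5·7² = 405 + 245 = 650 ✓

m = 9, n = 7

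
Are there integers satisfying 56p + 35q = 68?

Step 1: Compute gcd(56, 35).
gcd(56, 35) = 7

Step 2: Check divisibility.
Does 7 divide 68? 68 = 7 x 9 + 5, so no.

By the theorem on linear Diophantine equations, 56p + 35q = 68 has integer solutions if and only if gcd(56, 35) divides 68. Since 7 does not divide 68, no solutions exist.

No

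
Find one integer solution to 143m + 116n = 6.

Step 1: Check solvability.
gcd(143, 116) = 1
Since 1 divides 6, solutions exist.

Step 2: Apply extended Euclidean algorithm to find gcd.
We find integers such that 143*x0 + 116*y0 = 1

Step 3: Scale the particular solution.
Multiply by 6/1 = 6:
m = 258, n = -318

Step 4: Verify.
143*(258) + 116*(-318) = 6 = 6 ✓

m = 258, n = -318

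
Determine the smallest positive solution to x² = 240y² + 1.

We seek the smallest positive integers (x, y) with x² - 240y² = 1, i.e., x² = 240y² + 1.
Try successive y values:
y = 1: x² = 240·1² + 1 = 241, not a perfect square
y = 2: x² = 240·2² + 1 = 961, x = 31 ✓

Verify: 31² - 240·2² = 961 - 960 = 1 ✓

x = 31, y = 2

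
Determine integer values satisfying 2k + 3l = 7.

Step 1: Check solvability.
gcd(2, 3) = 1
Since 1 divides 7, solutions exist.

Step 2: Apply extended Euclidean algorithm to find gcd.
We find integers such that 2*x0 + 3*y0 = 1

Step 3: Scale the particular solution.
Multiply by 7/1 = 7:
k = -7, l = 7

Step 4: Verify.
2*(-7) + 3*(7) = 7 = 7 ✓

k = -7, l = 7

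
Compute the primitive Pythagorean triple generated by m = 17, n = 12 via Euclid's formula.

a = m² - n² = 17² - 12² = 289 - 144 = 145
b = 2mn = 2·17·12 = 408
c = m² + n² = 289 + 144 = 433
Verify: 145² + 408² = 21025 + 166464 = 187489 = 433² ✓

(145, 408, 433)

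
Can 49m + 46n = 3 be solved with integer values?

Step 1: Compute gcd(49, 46).
gcd(49, 46) = 1

Step 2: Check divisibility.
Does 1 divide 3? 3 = 1 x 3, so yes.

By the theorem on linear Diophantine equations, 49m + 46n = 3 has integer solutions if and only if gcd(49, 46) divides 3. Since 1 | 3, solutions exist.

Yes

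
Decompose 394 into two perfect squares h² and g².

We need to find integers h, g > 0 such that h² + g² = 394.
Trying h = 13: g² = 394 - 13² = 394 - 169 = 225
g = 15
Check: 13² + 15² = 169 + 225 = 394 ✓

394 = 13² + 15²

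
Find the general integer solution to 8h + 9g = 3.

Step 1: Compute gcd(8, 9) = 1.
Since 1 divides 3, solutions exist.

Step 2: Find a particular solution using extended Euclidean algorithm.
We get h₀ = -3, g₀ = 3.
Check: 8*-3 + 9*3 = 3 = 3 ✓

Step 3: Write the general solution.
h = -3 + (9/1)t = -3 + 9t
g = 3 - (8/1)t = 3 - 8t
for any integer t.

h = -3 + 9t, g = 3 - 8t for integer t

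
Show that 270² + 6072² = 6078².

Compute a² + b² = 270² + 6072² = 72900 + 36869184 = 36942084
Compute c² = 6078² = 36942084
Since 36942084 = 36942084, confirmed.

Yes, it is a Pythagorean triple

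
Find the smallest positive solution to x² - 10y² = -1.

We need x² = 10y² - 1. Try successive y:
y = 1: x² = 10·1² - 1 = 9 = 3² ✓
Check: 3² - 10·1² = 9 - 10 = -1 ✓

x = 3, y = 1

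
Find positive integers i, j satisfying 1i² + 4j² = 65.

Try small values of i and check whether (65 - 1i²)/4 is a perfect square.
i = 1: 1·1² = 1, so 4j² = 65 - 1 = 64, giving j² = 16, j = 4.
Check: 1·1² + 4·4² = 1 + 64 = 65 ✓

i = 1, j = 4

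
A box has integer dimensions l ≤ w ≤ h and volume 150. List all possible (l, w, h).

Iterate l from 1 to ⌊150^(1/3)⌋. For each l dividing 150, iterate w ≥ l with w dividing 150/l, and set h = 150/(l·w).
Triples found (10): (1×1×150), (1×2×75), (1×3×50), (1×5×30), (1×6×25), (1×10×15), (2×3×25), (2×5×15), (3×5×10), (5×5×6)

(1×1×150), (1×2×75), (1×3×50), (1×5×30), (1×6×25), (1×10×15), (2×3×25), (2×5×15), (3×5×10), (5×5×6)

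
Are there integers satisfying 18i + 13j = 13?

Step 1: Compute gcd(18, 13).
gcd(18, 13) = 1

Step 2: Check divisibility.
Does 1 divide 13? 13 = 1 x 13, so yes.

By the theorem on linear Diophantine equations, 18i + 13j = 13 has integer solutions if and only if gcd(18, 13) divides 13. Since 1 | 13, solutions exist.

Yes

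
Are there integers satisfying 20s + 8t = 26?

Step 1: Compute gcd(20, 8).
gcd(20, 8) = 4

Step 2: Check divisibility.
Does 4 divide 26? 26 = 4 x 6 + 2, so no.

By the theorem on linear Diophantine equations, 20s + 8t = 26 has integer solutions if and only if gcd(20, 8) divides 26. Since 4 does not divide 26, no solutions exist.

No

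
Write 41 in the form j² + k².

We need to find integers j, k > 0 such that j² + k² = 41.
Trying j = 4: k² = 41 - 4² = 41 - 16 = 25
k = 5
Check: 4² + 5² = 16 + 25 = 41 ✓

41 = 4² + 5²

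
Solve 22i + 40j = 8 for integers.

Step 1: Check solvability.
gcd(22, 40) = 2
Since 2 divides 8, solutions exist.

Step 2: Apply extended Euclidean algorithm to find gcd.
We find integers such that 22*x0 + 40*y0 = 2

Step 3: Scale the particular solution.
Multiply by 8/2 = 4:
i = -36, j = 20

Step 4: Verify.
22*(-36) + 40*(20) = 8 = 8 ✓

i = -36, j = 20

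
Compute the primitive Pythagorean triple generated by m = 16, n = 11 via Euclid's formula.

a = m² - n² = 16² - 11² = 256 - 121 = 135
b = 2mn = 2·16·11 = 352
c = m² + n² = 256 + 121 = 377
Verify: 135² + 352² = 18225 + 123904 = 142129 = 377² ✓

(135, 352, 377)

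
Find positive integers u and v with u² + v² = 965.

We need to find integers u, v > 0 such that u² + v² = 965.
Trying u = 2: v² = 965 - 2² = 965 - 4 = 961
v = 31
Check: 2² + 31² = 4 + 961 = 965 ✓

965 = 2² + 31²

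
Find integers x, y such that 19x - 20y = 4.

Step 1: Check solvability.
gcd(19, 20) = 1
Since 1 divides 4, solutions exist.

Step 2: Apply extended Euclidean algorithm to find gcd.
We find integers such that 19*x0 + 20*y0 = 1

Step 3: Scale the particular solution.
Multiply by 4/1 = 4:
x = -4, y = -4

Step 4: Verify.
19*(-4) - 20*(-4) = 4 = 4 ✓

x = -4, y = -4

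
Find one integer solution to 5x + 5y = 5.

Step 1: Check solvability.
gcd(5, 5) = 5
Since 5 divides 5, solutions exist.

Step 2: Apply extended Euclidean algorithm to find gcd.
We find integers such that 5*x0 + 5*y0 = 5

Step 3: Scale the particular solution.
Multiply by 5/5 = 1:
x = 0, y = 1

Step 4: Verify.
5*(0) + 5*(1) = 5 = 5 ✓

x = 0, y = 1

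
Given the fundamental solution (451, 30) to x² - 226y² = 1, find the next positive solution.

Solutions to x² - Dy² = 1 are generated by powers of (x₀ + y₀√D).
The next solution satisfies x₁ + y₁√226 = (x₀ + y₀√226)², giving:
x₁ = x₀² + 226y₀² = 451² + 226·30² = 203401 + 203400 = 406801
y₁ = 2x₀y₀ = 2·451·30 = 27060

Verify: 406801² - 226·27060² = 165487053601 - 165487053600 = 1 ✓

x = 406801, y = 27060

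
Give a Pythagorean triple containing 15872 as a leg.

We need the other leg and hypotenuse such that 15872² + x² = c².
Take x = 504, c = 15880: 15872² + 504² = 251920384 + 254016 = 252174400 = 15880² ✓
Triple: (504, 15872, 15880)

(504, 15872, 15880)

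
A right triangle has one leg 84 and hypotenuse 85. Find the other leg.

a² = c² - b² = 7225 - 7056 = 169
a = 13

13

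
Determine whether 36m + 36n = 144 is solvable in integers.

Step 1: Compute gcd(36, 36).
gcd(36, 36) = 36

Step 2: Check divisibility.
Does 36 divide 144? 144 = 36 x 4, so yes.

By the theorem on linear Diophantine equations, 36m + 36n = 144 has integer solutions if and only if gcd(36, 36) divides 144. Since 36 | 144, solutions exist.

Yes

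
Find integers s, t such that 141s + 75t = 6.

Step 1: Check solvability.
gcd(141, 75) = 3
Since 3 divides 6, solutions exist.

Step 2: Apply extended Euclidean algorithm to find gcd.
We find integers such that 141*x0 + 75*y0 = 3

Step 3: Scale the particular solution.
Multiply by 6/3 = 2:
s = 16, t = -30

Step 4: Verify.
141*(16) + 75*(-30) = 6 = 6 ✓

s = 16, t = -30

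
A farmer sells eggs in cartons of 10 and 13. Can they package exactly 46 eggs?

We need non-negative a, b with 10a + 13b = 46.
gcd(10, 13) = 1 divides 46.
Try a = 2: 13b = 46 - 20 = 26, so b = 2.
One way: 2 cartons of 10 and 2 cartons of 13.

Yes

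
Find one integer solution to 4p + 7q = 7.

Step 1: Check solvability.
gcd(4, 7) = 1
Since 1 divides 7, solutions exist.

Step 2: Apply extended Euclidean algorithm to find gcd.
We find integers such that 4*x0 + 7*y0 = 1

Step 3: Scale the particular solution.
Multiply by 7/1 = 7:
p = 14, q = -7

Step 4: Verify.
4*(14) + 7*(-7) = 7 = 7 ✓

p = 14, q = -7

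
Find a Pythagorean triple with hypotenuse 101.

We need a² + b² = 101² = 10201.
Trying: 99² + 20² = 9801 + 400 = 10201 ✓

(99, 20, 101)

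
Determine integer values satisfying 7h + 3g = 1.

Step 1: Check solvability.
gcd(7, 3) = 1
Since 1 divides 1, solutions exist.

Step 2: Apply extended Euclidean algorithm to find gcd.
We find integers such that 7*x0 + 3*y0 = 1

Step 3: Scale the particular solution.
Multiply by 1/1 = 1:
h = 1, g = -2

Step 4: Verify.
7*(1) + 3*(-2) = 1 = 1 ✓

h = 1, g = -2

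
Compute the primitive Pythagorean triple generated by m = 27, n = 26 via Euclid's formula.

a = m² - n² = 27² - 26² = 729 - 676 = 53
b = 2mn = 2·27·26 = 1404
c = m² + n² = 729 + 676 = 1405
Verify: 53² + 1404² = 2809 + 1971216 = 1974025 = 1405² ✓

(53, 1404, 1405)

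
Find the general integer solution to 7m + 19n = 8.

Step 1: Compute gcd(7, 19) = 1.
Since 1 divides 8, solutions exist.

Step 2: Find a particular solution using extended Euclidean algorithm.
We get m₀ = -64, n₀ = 24.
Check: 7*-64 + 19*24 = 8 = 8 ✓

Step 3: Write the general solution.
m = -64 + (19/1)t = -64 + 19t
n = 24 - (7/1)t = 24 - 7t
for any integer t.

m = -64 + 19t, n = 24 - 7t for integer t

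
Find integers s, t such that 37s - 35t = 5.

Step 1: Check solvability.
gcd(37, 35) = 1
Since 1 divides 5, solutions exist.

Step 2: Apply extended Euclidean algorithm to find gcd.
We find integers such that 37*x0 + 35*y0 = 1

Step 3: Scale the particular solution.
Multiply by 5/1 = 5:
s = -85, t = -90

Step 4: Verify.
37*(-85) - 35*(-90) = 5 = 5 ✓

s = -85, t = -90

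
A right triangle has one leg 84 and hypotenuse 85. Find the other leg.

a² = c² - b² = 7225 - 7056 = 169
a = 13

13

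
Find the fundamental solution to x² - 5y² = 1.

We seek the smallest positive integers (x, y) with x² - 5y² = 1, i.e., x² = 5y² + 1.
Try successive y values:
y = 1: x² = 5·1² + 1 = 6, not a perfect square
y = 2: x² = 5·2² + 1 = 21, not a perfect square
y = 3: x² = 5·3² + 1 = 46, not a perfect square
... continuing the search (or via continued fractions) ...
y = 4: x² = 5·4² + 1 = 81, x = 9 ✓

Verify: 9² - 5·4² = 81 - 80 = 1 ✓

x = 9, y = 4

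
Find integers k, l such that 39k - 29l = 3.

Step 1: Check solvability.
gcd(39, 29) = 1
Since 1 divides 3, solutions exist.

Step 2: Apply extended Euclidean algorithm to find gcd.
We find integers such that 39*x0 + 29*y0 = 1

Step 3: Scale the particular solution.
Multiply by 3/1 = 3:
k = 9, l = 12

Step 4: Verify.
39*(9) - 29*(12) = 3 = 3 ✓

k = 9, l = 12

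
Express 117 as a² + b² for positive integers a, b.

We need to find integers a, b > 0 such that a² + b² = 117.
Trying a = 6: b² = 117 - 6² = 117 - 36 = 81
b = 9
Check: 6² + 9² = 36 + 81 = 117 ✓

117 = 6² + 9²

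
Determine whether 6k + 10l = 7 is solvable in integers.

Step 1: Compute gcd(6, 10).
gcd(6, 10) = 2

Step 2: Check divisibility.
Does 2 divide 7? 7 = 2 x 3 + 1, so no.

By the theorem on linear Diophantine equations, 6k + 10l = 7 has integer solutions if and only if gcd(6, 10) divides 7. Since 2 does not divide 7, no solutions exist.

No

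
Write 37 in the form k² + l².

We need to find integers k, l > 0 such that k² + l² = 37.
Trying k = 1: l² = 37 - 1² = 37 - 1 = 36
l = 6
Check: 1² + 6² = 1 + 36 = 37 ✓

37 = 1² + 6²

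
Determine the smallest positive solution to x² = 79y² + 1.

We seek the smallest positive integers (x, y) with x² - 79y² = 1, i.e., x² = 79y² + 1.
Try successive y values:
y = 1: x² = 79·1² + 1 = 80, not a perfect square
y = 2: x² = 79·2² + 1 = 317, not a perfect square
y = 3: x² = 79·3² + 1 = 712, not a perfect square
... continuing the search (or via continued fractions) ...
y = 9: x² = 79·9² + 1 = 6400, x = 80 ✓

Verify: 80² - 79·9² = 6400 - 6399 = 1 ✓

x = 80, y = 9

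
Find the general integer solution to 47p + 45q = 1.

Step 1: Compute gcd(47, 45) = 1.
Since 1 divides 1, solutions exist.

Step 2: Find a particular solution using extended Euclidean algorithm.
We get p₀ = -22, q₀ = 23.
Check: 47*-22 + 45*23 = 1 = 1 ✓

Step 3: Write the general solution.
p = -22 + (45/1)t = -22 + 45t
q = 23 - (47/1)t = 23 - 47t
for any integer t.

p = -22 + 45t, q = 23 - 47t for integer t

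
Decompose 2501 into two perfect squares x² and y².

We need to find integers x, y > 0 such that x² + y² = 2501.
Trying x = 1: y² = 2501 - 1² = 2501 - 1 = 2500
y = 50
Check: 1² + 50² = 1 + 2500 = 2501 ✓

2501 = 1² + 50²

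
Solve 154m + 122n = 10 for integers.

Step 1: Check solvability.
gcd(154, 122) = 2
Since 2 divides 10, solutions exist.

Step 2: Apply extended Euclidean algorithm to find gcd.
We find integers such that 154*x0 + 122*y0 = 2

Step 3: Scale the particular solution.
Multiply by 10/2 = 5:
m = -95, n = 120

Step 4: Verify.
154*(-95) + 122*(120) = 10 = 10 ✓

m = -95, n = 120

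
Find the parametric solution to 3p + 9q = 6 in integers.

Step 1: Compute gcd(3, 9) = 3.
Since 3 divides 6, solutions exist.

Step 2: Find a particular solution using extended Euclidean algorithm.
We get p₀ = 2, q₀ = 0.
Check: 3*2 + 9*0 = 6 = 6 ✓

Step 3: Write the general solution.
p = 2 + (9/3)t = 2 + 3t
q = 0 - (3/3)t = 0 - 1t
for any integer t.

p = 2 + 3t, q = 0 - 1t for integer t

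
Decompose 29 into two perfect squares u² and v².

We need to find integers u, v > 0 such that u² + v² = 29.
Trying u = 2: v² = 29 - 2² = 29 - 4 = 25
v = 5
Check: 2² + 5² = 4 + 25 = 29 ✓

29 = 2² + 5²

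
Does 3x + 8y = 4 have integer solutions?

Step 1: Compute gcd(3, 8).
gcd(3, 8) = 1

Step 2: Check divisibility.
Does 1 divide 4? 4 = 1 x 4, so yes.

By the theorem on linear Diophantine equations, 3x + 8y = 4 has integer solutions if and only if gcd(3, 8) divides 4. Since 1 | 4, solutions exist.

Yes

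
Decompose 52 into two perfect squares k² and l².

We need to find integers k, l > 0 such that k² + l² = 52.
Trying k = 4: l² = 52 - 4² = 52 - 16 = 36
l = 6
Check: 4² + 6² = 16 + 36 = 52 ✓

52 = 4² + 6²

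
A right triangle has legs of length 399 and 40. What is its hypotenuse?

c² = a² + b² = 399² + 40² = 159201 + 1600 = 160801
c = 401

401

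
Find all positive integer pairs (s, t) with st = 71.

The positive divisors of 71 are: 1, 71.
Each divisor d gives the pair (d, 71/d):
(1, 71), (71, 1)

(1, 71), (71, 1)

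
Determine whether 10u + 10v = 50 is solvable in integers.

Step 1: Compute gcd(10, 10).
gcd(10, 10) = 10

Step 2: Check divisibility.
Does 10 divide 50? 50 = 10 x 5, so yes.

By the theorem on linear Diophantine equations, 10u + 10v = 50 has integer solutions if and only if gcd(10, 10) divides 50. Since 10 | 50, solutions exist.

Yes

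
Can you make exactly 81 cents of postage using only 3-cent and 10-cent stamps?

We need non-negative x, y with 3x + 10y = 81.
gcd(3, 10) = 1 divides 81, so integer solutions exist.
Search for a non-negative one: x = 7 gives 10y = 81 - 21 = 60, so y = 6.
Check: 3·7 + 10·6 = 81 ✓

Yes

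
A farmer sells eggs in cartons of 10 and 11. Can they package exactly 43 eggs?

We need non-negative a, b with 10a + 11b = 43.
gcd(10, 11) = 1 divides 43.
Try a = 1: 11b = 43 - 10 = 33, so b = 3.
One way: 1 cartons of 10 and 3 cartons of 11.

Yes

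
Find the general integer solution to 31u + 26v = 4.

Step 1: Compute gcd(31, 26) = 1.
Since 1 divides 4, solutions exist.

Step 2: Find a particular solution using extended Euclidean algorithm.
We get u₀ = -20, v₀ = 24.
Check: 31*-20 + 26*24 = 4 = 4 ✓

Step 3: Write the general solution.
u = -20 + (26/1)t = -20 + 26t
v = 24 - (31/1)t = 24 - 31t
for any integer t.

u = -20 + 26t, v = 24 - 31t for integer t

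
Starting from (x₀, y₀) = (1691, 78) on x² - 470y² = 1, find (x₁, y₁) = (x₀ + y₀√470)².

Solutions to x² - Dy² = 1 are generated by powers of (x₀ + y₀√D).
The next solution satisfies x₁ + y₁√470 = (x₀ + y₀√470)², giving:
x₁ = x₀² + 470y₀² = 1691² + 470·78² = 2859481 + 2859480 = 5718961
y₁ = 2x₀y₀ = 2·1691·78 = 263796

Verify: 5718961² - 470·263796² = 32706514919521 - 32706514919520 = 1 ✓

x = 5718961, y = 263796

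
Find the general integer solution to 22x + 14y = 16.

Step 1: Compute gcd(22, 14) = 2.
Since 2 divides 16, solutions exist.

Step 2: Find a particular solution using extended Euclidean algorithm.
We get x₀ = 16, y₀ = -24.
Check: 22*16 + 14*-24 = 16 = 16 ✓

Step 3: Write the general solution.
x = 16 + (14/2)t = 16 + 7t
y = -24 - (22/2)t = -24 - 11t
for any integer t.

x = 16 + 7t, y = -24 - 11t for integer t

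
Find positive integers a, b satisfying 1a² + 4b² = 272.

Try small values of a and check whether (272 - 1a²)/4 is a perfect square.
a = 4: 1·4² = 16, so 4b² = 272 - 16 = 256, giving b² = 64, b = 8.
Check: 1·4² + 4·8² = 16 + 256 = 272 ✓

a = 4, b = 8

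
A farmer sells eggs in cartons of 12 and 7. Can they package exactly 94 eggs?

We need non-negative a, b with 12a + 7b = 94.
gcd(12, 7) = 1 divides 94.
Try a = 2: 7b = 94 - 24 = 70, so b = 10.
One way: 2 cartons of 12 and 10 cartons of 7.

Yes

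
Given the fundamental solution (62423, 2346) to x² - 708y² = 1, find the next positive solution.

Solutions to x² - Dy² = 1 are generated by powers of (x₀ + y₀√D).
The next solution satisfies x₁ + y₁√708 = (x₀ + y₀√708)², giving:
x₁ = x₀² + 708y₀² = 62423² + 708·2346² = 3896630929 + 3896630928 = 7793261857
y₁ = 2x₀y₀ = 2·62423·2346 = 292888716

Verify: 7793261857² - 708·292888716² = 60734930371771088449 - 60734930371771088448 = 1 ✓

x = 7793261857, y = 292888716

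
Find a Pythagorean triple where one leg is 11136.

We need the other leg and hypotenuse such that 11136² + x² = c².
Take x = 1098, c = 11190: 11136² + 1098² = 124010496 + 1205604 = 125216100 = 11190² ✓
Triple: (1098, 11136, 11190)

(1098, 11136, 11190)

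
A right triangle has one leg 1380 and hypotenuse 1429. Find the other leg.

a² = c² - b² = 2042041 - 1904400 = 137641
a = 371

371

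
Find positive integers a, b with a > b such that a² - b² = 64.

Factor: a² - b² = (a+b)(a-b) = 64.
We need two factors of 64 with the same parity.
Use a+b = 32 and a-b = 2 (product 32·2 = 64).
Adding: 2a = 34, so a = 17.
Subtracting: 2b = 30, so b = 15.
Check: 17² - 15² = 289 - 225 = 64 ✓

a = 17, b = 15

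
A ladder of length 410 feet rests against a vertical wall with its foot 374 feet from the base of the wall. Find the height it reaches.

The ladder, wall, and ground form a right triangle with hypotenuse 410 and one leg 374.
By the Pythagorean theorem: h² = 410² - 374² = 168100 - 139876 = 28224
h = √28224 = 168 feet

168 feet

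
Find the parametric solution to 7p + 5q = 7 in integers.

Step 1: Compute gcd(7, 5) = 1.
Since 1 divides 7, solutions exist.

Step 2: Find a particular solution using extended Euclidean algorithm.
We get p₀ = -14, q₀ = 21.
Check: 7*-14 + 5*21 = 7 = 7 ✓

Step 3: Write the general solution.
p = -14 + (5/1)t = -14 + 5t
q = 21 - (7/1)t = 21 - 7t
for any integer t.

p = -14 + 5t, q = 21 - 7t for integer t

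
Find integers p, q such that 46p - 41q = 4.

Step 1: Check solvability.
gcd(46, 41) = 1
Since 1 divides 4, solutions exist.

Step 2: Apply extended Euclidean algorithm to find gcd.
We find integers such that 46*x0 + 41*y0 = 1

Step 3: Scale the particular solution.
Multiply by 4/1 = 4:
p = -32, q = -36

Step 4: Verify.
46*(-32) - 41*(-36) = 4 = 4 ✓

p = -32, q = -36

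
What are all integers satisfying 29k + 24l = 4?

Step 1: Compute gcd(29, 24) = 1.
Since 1 divides 4, solutions exist.

Step 2: Find a particular solution using extended Euclidean algorithm.
We get k₀ = 20, l₀ = -24.
Check: 29*20 + 24*-24 = 4 = 4 ✓

Step 3: Write the general solution.
k = 20 + (24/1)t = 20 + 24t
l = -24 - (29/1)t = -24 - 29t
for any integer t.

k = 20 + 24t, l = -24 - 29t for integer t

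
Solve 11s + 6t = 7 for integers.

Step 1: Check solvability.
gcd(11, 6) = 1
Since 1 divides 7, solutions exist.

Step 2: Apply extended Euclidean algorithm to find gcd.
We find integers such that 11*x0 + 6*y0 = 1

Step 3: Scale the particular solution.
Multiply by 7/1 = 7:
s = -7, t = 14

Step 4: Verify.
11*(-7) + 6*(14) = 7 = 7 ✓

s = -7, t = 14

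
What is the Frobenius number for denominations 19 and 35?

For two coprime denominations a and b, the Frobenius number (largest value not representable as a non-negative combination) is ab - a - b.
Here gcd(19, 35) = 1, so they are coprime.
F(19, 35) = 19·35 - 19 - 35 = 665 - 54 = 611

611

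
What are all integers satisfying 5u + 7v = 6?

Step 1: Compute gcd(5, 7) = 1.
Since 1 divides 6, solutions exist.

Step 2: Find a particular solution using extended Euclidean algorithm.
We get u₀ = 18, v₀ = -12.
Check: 5*18 + 7*-12 = 6 = 6 ✓

Step 3: Write the general solution.
u = 18 + (7/1)t = 18 + 7t
v = -12 - (5/1)t = -12 - 5t
for any integer t.

u = 18 + 7t, v = -12 - 5t for integer t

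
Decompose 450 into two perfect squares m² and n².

We need to find integers m, n > 0 such that m² + n² = 450.
Trying m = 3: n² = 450 - 3² = 450 - 9 = 441
n = 21
Check: 3² + 21² = 9 + 441 = 450 ✓

450 = 3² + 21²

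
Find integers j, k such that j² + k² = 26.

We need to find integers j, k > 0 such that j² + k² = 26.
Trying j = 1: k² = 26 - 1² = 26 - 1 = 25
k = 5
Check: 1² + 5² = 1 + 25 = 26 ✓

26 = 1² + 5²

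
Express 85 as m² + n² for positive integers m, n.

We need to find integers m, n > 0 such that m² + n² = 85.
Trying m = 2: n² = 85 - 2² = 85 - 4 = 81
n = 9
Check: 2² + 9² = 4 + 81 = 85 ✓

85 = 2² + 9²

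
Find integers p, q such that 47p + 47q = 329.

Step 1: Check solvability.
gcd(47, 47) = 47
Since 47 divides 329, solutions exist.

Step 2: Apply extended Euclidean algorithm to find gcd.
We find integers such that 47*x0 + 47*y0 = 47

Step 3: Scale the particular solution.
Multiply by 329/47 = 7:
p = 0, q = 7

Step 4: Verify.
47*(0) + 47*(7) = 329 = 329 ✓

p = 0, q = 7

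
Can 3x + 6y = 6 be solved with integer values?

Step 1: Compute gcd(3, 6).
gcd(3, 6) = 3

Step 2: Check divisibility.
Does 3 divide 6? 6 = 3 x 2, so yes.

By the theorem on linear Diophantine equations, 3x + 6y = 6 has integer solutions if and only if gcd(3, 6) divides 6. Since 3 | 6, solutions exist.

Yes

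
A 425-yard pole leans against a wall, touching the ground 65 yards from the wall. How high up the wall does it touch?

The ladder, wall, and ground form a right triangle with hypotenuse 425 and one leg 65.
By the Pythagorean theorem: h² = 425² - 65² = 180625 - 4225 = 176400
h = √176400 = 420 yards

420 yards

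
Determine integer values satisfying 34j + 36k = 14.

Step 1: Check solvability.
gcd(34, 36) = 2
Since 2 divides 14, solutions exist.

Step 2: Apply extended Euclidean algorithm to find gcd.
We find integers such that 34*x0 + 36*y0 = 2

Step 3: Scale the particular solution.
Multiply by 14/2 = 7:
j = -7, k = 7

Step 4: Verify.
34*(-7) + 36*(7) = 14 = 14 ✓

j = -7, k = 7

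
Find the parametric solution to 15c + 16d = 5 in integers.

Step 1: Compute gcd(15, 16) = 1.
Since 1 divides 5, solutions exist.

Step 2: Find a particular solution using extended Euclidean algorithm.
We get c₀ = -5, d₀ = 5.
Check: 15*-5 + 16*5 = 5 = 5 ✓

Step 3: Write the general solution.
c = -5 + (16/1)t = -5 + 16t
d = 5 - (15/1)t = 5 - 15t
for any integer t.

c = -5 + 16t, d = 5 - 15t for integer t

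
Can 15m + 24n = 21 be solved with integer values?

Step 1: Compute gcd(15, 24).
gcd(15, 24) = 3

Step 2: Check divisibility.
Does 3 divide 21? 21 = 3 x 7, so yes.

By the theorem on linear Diophantine equations, 15m + 24n = 21 has integer solutions if and only if gcd(15, 24) divides 21. Since 3 | 21, solutions exist.

Yes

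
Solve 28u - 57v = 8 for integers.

Step 1: Check solvability.
gcd(28, 57) = 1
Since 1 divides 8, solutions exist.

Step 2: Apply extended Euclidean algorithm to find gcd.
We find integers such that 28*x0 + 57*y0 = 1

Step 3: Scale the particular solution.
Multiply by 8/1 = 8:
u = -16, v = -8

Step 4: Verify.
28*(-16) - 57*(-8) = 8 = 8 ✓

u = -16, v = -8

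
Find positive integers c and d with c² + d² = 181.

We need to find integers c, d > 0 such that c² + d² = 181.
Trying c = 9: d² = 181 - 9² = 181 - 81 = 100
d = 10
Check: 9² + 10² = 81 + 100 = 181 ✓

181 = 9² + 10²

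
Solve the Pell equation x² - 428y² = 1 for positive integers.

We seek the smallest positive integers (x, y) with x² - 428y² = 1, i.e., x² = 428y² + 1.
Try successive y values:
y = 1: x² = 428·1² + 1 = 429, not a perfect square
y = 2: x² = 428·2² + 1 = 1713, not a perfect square
y = 3: x² = 428·3² + 1 = 3853, not a perfect square
... continuing the search (or via continued fractions) ...
y = 89466: x² = 428·89466² + 1 = 3425782686769, x = 1850887 ✓

Verify: 1850887² - 428·89466² = 3425782686769 - 3425782686768 = 1 ✓

x = 1850887, y = 89466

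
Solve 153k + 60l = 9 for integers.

Step 1: Check solvability.
gcd(153, 60) = 3
Since 3 divides 9, solutions exist.

Step 2: Apply extended Euclidean algorithm to find gcd.
We find integers such that 153*x0 + 60*y0 = 3

Step 3: Scale the particular solution.
Multiply by 9/3 = 3:
k = -27, l = 69

Step 4: Verify.
153*(-27) + 60*(69) = 9 = 9 ✓

k = -27, l = 69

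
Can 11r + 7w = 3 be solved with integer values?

Step 1: Compute gcd(11, 7).
gcd(11, 7) = 1

Step 2: Check divisibility.
Does 1 divide 3? 3 = 1 x 3, so yes.

By the theorem on linear Diophantine equations, 11r + 7w = 3 has integer solutions if and only if gcd(11, 7) divides 3. Since 1 | 3, solutions exist.

Yes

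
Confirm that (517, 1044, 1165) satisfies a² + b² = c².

Compute a² + b² = 517² + 1044² = 267289 + 1089936 = 1357225
Compute c² = 1165² = 1357225
Since 1357225 = 1357225, confirmed.

Yes, it is a Pythagorean triple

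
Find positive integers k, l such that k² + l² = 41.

Search for k with 41 - k² a perfect square.
k = 4: 41 - 4² = 41 - 16 = 25 = 5² ✓
So k = 4, l = 5.

k = 4, l = 5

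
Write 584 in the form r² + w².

We need to find integers r, w > 0 such that r² + w² = 584.
Trying r = 10: w² = 584 - 10² = 584 - 100 = 484
w = 22
Check: 10² + 22² = 100 + 484 = 584 ✓

584 = 10² + 22²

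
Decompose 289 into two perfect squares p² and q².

We need to find integers p, q > 0 such that p² + q² = 289.
Trying p = 8: q² = 289 - 8² = 289 - 64 = 225
q = 15
Check: 8² + 15² = 64 + 225 = 289 ✓

289 = 8² + 15²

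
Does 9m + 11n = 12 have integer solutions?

Step 1: Compute gcd(9, 11).
gcd(9, 11) = 1

Step 2: Check divisibility.
Does 1 divide 12? 12 = 1 x 12, so yes.

By the theorem on linear Diophantine equations, 9m + 11n = 12 has integer solutions if and only if gcd(9, 11) divides 12. Since 1 | 12, solutions exist.

Yes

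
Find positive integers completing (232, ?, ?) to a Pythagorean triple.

We need the other leg and hypotenuse such that 232² + x² = c².
Take x = 3360, c = 3368: 232² + 3360² = 53824 + 11289600 = 11343424 = 3368² ✓
Triple: (232, 3360, 3368)

(232, 3360, 3368)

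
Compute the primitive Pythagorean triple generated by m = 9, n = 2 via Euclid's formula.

a = m² - n² = 81 - 4 = 77
b = 2mn = 2·9·2 = 36
c = m² + n² = 81 + 4 = 85
Verify: 77² + 36² = 5929 + 1296 = 7225 = 85² ✓

(77, 36, 85)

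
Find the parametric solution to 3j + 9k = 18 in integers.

Step 1: Compute gcd(3, 9) = 3.
Since 3 divides 18, solutions exist.

Step 2: Find a particular solution using extended Euclidean algorithm.
We get j₀ = 6, k₀ = 0.
Check: 3*6 + 9*0 = 18 = 18 ✓

Step 3: Write the general solution.
j = 6 + (9/3)t = 6 + 3t
k = 0 - (3/3)t = 0 - 1t
for any integer t.

j = 6 + 3t, k = 0 - 1t for integer t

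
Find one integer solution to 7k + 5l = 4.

Step 1: Check solvability.
gcd(7, 5) = 1
Since 1 divides 4, solutions exist.

Step 2: Apply extended Euclidean algorithm to find gcd.
We find integers such that 7*x0 + 5*y0 = 1

Step 3: Scale the particular solution.
Multiply by 4/1 = 4:
k = -8, l = 12

Step 4: Verify.
7*(-8) + 5*(12) = 4 = 4 ✓

k = -8, l = 12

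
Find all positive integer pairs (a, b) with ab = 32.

The positive divisors of 32 are: 1, 2, 4, 8, 16, 32.
Each divisor d gives the pair (d, 32/d):
(1, 32), (2, 16), (4, 8), (8, 4), (16, 2), (32, 1)

(1, 32), (2, 16), (4, 8), (8, 4), (16, 2), (32, 1)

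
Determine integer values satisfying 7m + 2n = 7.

Step 1: Check solvability.
gcd(7, 2) = 1
Since 1 divides 7, solutions exist.

Step 2: Apply extended Euclidean algorithm to find gcd.
We find integers such that 7*x0 + 2*y0 = 1

Step 3: Scale the particular solution.
Multiply by 7/1 = 7:
m = 7, n = -21

Step 4: Verify.
7*(7) + 2*(-21) = 7 = 7 ✓

m = 7, n = -21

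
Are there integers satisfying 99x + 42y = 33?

Step 1: Compute gcd(99, 42).
gcd(99, 42) = 3

Step 2: Check divisibility.
Does 3 divide 33? 33 = 3 x 11, so yes.

By the theorem on linear Diophantine equations, 99x + 42y = 33 has integer solutions if and only if gcd(99, 42) divides 33. Since 3 | 33, solutions exist.

Yes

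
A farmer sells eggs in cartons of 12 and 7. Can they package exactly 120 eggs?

We need non-negative a, b with 12a + 7b = 120.
gcd(12, 7) = 1 divides 120.
Try a = 3: 7b = 120 - 36 = 84, so b = 12.
One way: 3 cartons of 12 and 12 cartons of 7.

Yes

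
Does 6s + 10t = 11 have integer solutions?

Step 1: Compute gcd(6, 10).
gcd(6, 10) = 2

Step 2: Check divisibility.
Does 2 divide 11? 11 = 2 x 5 + 1, so no.

By the theorem on linear Diophantine equations, 6s + 10t = 11 has integer solutions if and only if gcd(6, 10) divides 11. Since 2 does not divide 11, no solutions exist.

No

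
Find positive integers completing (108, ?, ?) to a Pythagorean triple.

We need the other leg and hypotenuse such that 108² + x² = c².
Take x = 725, c = 733: 108² + 725² = 11664 + 525625 = 537289 = 733² ✓
Triple: (725, 108, 733)

(725, 108, 733)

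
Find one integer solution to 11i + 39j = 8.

Step 1: Check solvability.
gcd(11, 39) = 1
Since 1 divides 8, solutions exist.

Step 2: Apply extended Euclidean algorithm to find gcd.
We find integers such that 11*x0 + 39*y0 = 1

Step 3: Scale the particular solution.
Multiply by 8/1 = 8:
i = -56, j = 16

Step 4: Verify.
11*(-56) + 39*(16) = 8 = 8 ✓

i = -56, j = 16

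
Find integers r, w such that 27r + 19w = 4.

Step 1: Check solvability.
gcd(27, 19) = 1
Since 1 divides 4, solutions exist.

Step 2: Apply extended Euclidean algorithm to find gcd.
We find integers such that 27*x0 + 19*y0 = 1

Step 3: Scale the particular solution.
Multiply by 4/1 = 4:
r = -28, w = 40

Step 4: Verify.
27*(-28) + 19*(40) = 4 = 4 ✓

r = -28, w = 40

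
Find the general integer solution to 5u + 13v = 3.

Step 1: Compute gcd(5, 13) = 1.
Since 1 divides 3, solutions exist.

Step 2: Find a particular solution using extended Euclidean algorithm.
We get u₀ = -15, v₀ = 6.
Check: 5*-15 + 13*6 = 3 = 3 ✓

Step 3: Write the general solution.
u = -15 + (13/1)t = -15 + 13t
v = 6 - (5/1)t = 6 - 5t
for any integer t.

u = -15 + 13t, v = 6 - 5t for integer t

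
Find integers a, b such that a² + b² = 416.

We need to find integers a, b > 0 such that a² + b² = 416.
Trying a = 4: b² = 416 - 4² = 416 - 16 = 400
b = 20
Check: 4² + 20² = 16 + 400 = 416 ✓

416 = 4² + 20²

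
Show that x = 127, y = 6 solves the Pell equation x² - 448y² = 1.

Compute x² = 127² = 16129
Compute 448y² = 448·6² = 448·36 = 16128
x² - 448y² = 16129 - 16128 = 1
Since this equals 1, (127, 6) is a solution.

Yes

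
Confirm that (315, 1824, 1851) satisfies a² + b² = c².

Compute a² + b² = 315² + 1824² = 99225 + 3326976 = 3426201
Compute c² = 1851² = 3426201
Since 3426201 = 3426201, confirmed.

Yes, it is a Pythagorean triple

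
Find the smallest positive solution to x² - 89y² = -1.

We need x² = 89y² - 1. Try successive y:
y = 1: x² = 89·1² - 1 = 88, not a perfect square
y = 2: x² = 89·2² - 1 = 355, not a perfect square
y = 3: x² = 89·3² - 1 = 800, not a perfect square
...
y = 53: x² = 89·53² - 1 = 250000 = 500² ✓
Check: 500² - 89·53² = 250000 - 250001 = -1 ✓

x = 500, y = 53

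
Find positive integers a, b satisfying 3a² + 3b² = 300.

Try small values of a and check whether (300 - 3a²)/3 is a perfect square.
a = 6: 3·6² = 108, so 3b² = 300 - 108 = 192, giving b² = 64, b = 8.
Check: 3·6² + 3·8² = 108 + 192 = 300 ✓

a = 6, b = 8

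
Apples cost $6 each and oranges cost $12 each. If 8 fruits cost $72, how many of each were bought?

Let a = apples, o = oranges.
a + o = 8
6a + 12o = 72
Substitute o = 8 - a:
6a + 12(8 - a) = 72
(6 - 12)a = 72 - 96
-6a = -24
a = 4, o = 8 - 4 = 4

Apples: 4, Oranges: 4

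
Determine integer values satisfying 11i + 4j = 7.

Step 1: Check solvability.
gcd(11, 4) = 1
Since 1 divides 7, solutions exist.

Step 2: Apply extended Euclidean algorithm to find gcd.
We find integers such that 11*x0 + 4*y0 = 1

Step 3: Scale the particular solution.
Multiply by 7/1 = 7:
i = -7, j = 21

Step 4: Verify.
11*(-7) + 4*(21) = 7 = 7 ✓

i = -7, j = 21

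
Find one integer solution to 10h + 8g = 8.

Step 1: Check solvability.
gcd(10, 8) = 2
Since 2 divides 8, solutions exist.

Step 2: Apply extended Euclidean algorithm to find gcd.
We find integers such that 10*x0 + 8*y0 = 2

Step 3: Scale the particular solution.
Multiply by 8/2 = 4:
h = 4, g = -4

Step 4: Verify.
10*(4) + 8*(-4) = 8 = 8 ✓

h = 4, g = -4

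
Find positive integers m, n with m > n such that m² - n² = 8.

Factor: m² - n² = (m+n)(m-n) = 8.
We need two factors of 8 with the same parity.
Use m+n = 4 and m-n = 2 (product 4·2 = 8).
Adding: 2m = 6, so m = 3.
Subtracting: 2n = 2, so n = 1.
Check: 3² - 1² = 9 - 1 = 8 ✓

m = 3, n = 1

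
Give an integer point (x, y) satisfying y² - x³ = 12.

Try small integer x values and check whether x³ + 12 is a perfect square.
x = 13: x³ + 12 = 13³ + 12 = 2197 + 12 = 2209
Is 2209 a perfect square? 47² = 2209 ✓
So (x, y) = (13, -47) is a solution.

x = 13, y = -47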